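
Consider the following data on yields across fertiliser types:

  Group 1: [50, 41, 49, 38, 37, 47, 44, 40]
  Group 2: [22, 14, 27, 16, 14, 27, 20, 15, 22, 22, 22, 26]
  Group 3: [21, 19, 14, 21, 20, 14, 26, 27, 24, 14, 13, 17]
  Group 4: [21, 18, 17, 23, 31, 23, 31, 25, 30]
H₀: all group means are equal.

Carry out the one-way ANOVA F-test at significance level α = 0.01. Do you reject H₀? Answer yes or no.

reject H₀: yes

Group means [43.25, 20.58, 19.17, 24.33], grand mean 25.415
SSB = Σnᵢ(x̄ᵢ−x̄)² = 3303.868; SSW = ΣΣ(x−x̄ᵢ)² = 926.083
MSB = 3303.868/3 = 1101.2893; MSW = 926.083/37 = 25.0293
F = MSB/MSW = 44.0000
df = (3, 37)
p-value (upper-tail) = 0.00000
At α=0.01: p < α → reject H₀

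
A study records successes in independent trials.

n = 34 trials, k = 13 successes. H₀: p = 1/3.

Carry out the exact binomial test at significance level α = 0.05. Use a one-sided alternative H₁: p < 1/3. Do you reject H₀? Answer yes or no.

reject H₀: no

Exact binomial: n=34, k=13, p₀=1/3=0.3333
P(X≤13) from Σ C(n,i)·p₀^i·(1−p₀)^(n−i)
p-value (one-sided, H₁ less) = 0.78684
At α=0.05: p ≥ α → fail to reject H₀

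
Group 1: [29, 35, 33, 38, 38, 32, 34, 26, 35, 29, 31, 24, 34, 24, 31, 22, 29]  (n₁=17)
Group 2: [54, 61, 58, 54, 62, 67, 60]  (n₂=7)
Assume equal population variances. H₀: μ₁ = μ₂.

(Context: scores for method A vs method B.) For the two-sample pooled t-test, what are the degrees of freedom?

degrees of freedom = 22

df = n₁ + n₂ − 2 = 17 + 7 − 2 = 22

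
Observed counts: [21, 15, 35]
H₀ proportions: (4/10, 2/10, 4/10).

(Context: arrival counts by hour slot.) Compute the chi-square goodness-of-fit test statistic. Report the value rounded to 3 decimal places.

n = 71; E_i = n·p_i = [28.40, 14.20, 28.40]
χ² = (21−28.40)²/28.40 + (15−14.20)²/14.20 + (35−28.40)²/28.40 = 3.5070
df = 2

test statistic = 3.507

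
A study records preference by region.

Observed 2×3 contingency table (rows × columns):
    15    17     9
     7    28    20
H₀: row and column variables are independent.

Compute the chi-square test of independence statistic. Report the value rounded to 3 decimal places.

test statistic = 7.897

Row totals [41, 55], col totals [22, 45, 29], n=96
χ² = (15−9.40)²/9.40 + (17−19.22)²/19.22 + (9−12.39)²/12.39 + (7−12.60)²/12.60 + (28−25.78)²/25.78 + (20−16.61)²/16.61 = 7.8967
df = 2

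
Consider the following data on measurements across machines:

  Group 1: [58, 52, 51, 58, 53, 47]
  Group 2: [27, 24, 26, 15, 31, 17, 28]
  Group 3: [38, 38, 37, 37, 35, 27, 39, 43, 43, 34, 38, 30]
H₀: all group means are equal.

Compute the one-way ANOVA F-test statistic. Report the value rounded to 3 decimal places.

test statistic = 56.319

Group means [53.17, 24.00, 36.58], grand mean 37.040
SSB = Σnᵢ(x̄ᵢ−x̄)² = 2753.210; SSW = ΣΣ(x−x̄ᵢ)² = 537.750
MSB = 2753.210/2 = 1376.6050; MSW = 537.750/22 = 24.4432
F = MSB/MSW = 56.3186
df = (2, 22)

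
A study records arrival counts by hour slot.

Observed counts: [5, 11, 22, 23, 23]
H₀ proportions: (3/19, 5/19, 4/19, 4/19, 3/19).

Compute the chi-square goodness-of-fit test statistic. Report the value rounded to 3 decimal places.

test statistic = 20.526

n = 84; E_i = n·p_i = [13.26, 22.11, 17.68, 17.68, 13.26]
χ² = (5−13.26)²/13.26 + (11−22.11)²/22.11 + (22−17.68)²/17.68 + (23−17.68)²/17.68 + (23−13.26)²/13.26 = 20.5264
df = 4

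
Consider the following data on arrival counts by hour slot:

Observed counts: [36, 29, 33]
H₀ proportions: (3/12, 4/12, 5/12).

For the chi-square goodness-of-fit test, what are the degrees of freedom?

df = k − 1 = 3 − 1 = 2

degrees of freedom = 2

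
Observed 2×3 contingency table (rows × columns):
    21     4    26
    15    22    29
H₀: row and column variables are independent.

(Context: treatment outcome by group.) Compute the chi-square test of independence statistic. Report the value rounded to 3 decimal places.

Row totals [51, 66], col totals [36, 26, 55], n=117
χ² = (21−15.69)²/15.69 + (4−11.33)²/11.33 + (26−23.97)²/23.97 + (15−20.31)²/20.31 + (22−14.67)²/14.67 + (29−31.03)²/31.03 = 11.8977
df = 2

test statistic = 11.898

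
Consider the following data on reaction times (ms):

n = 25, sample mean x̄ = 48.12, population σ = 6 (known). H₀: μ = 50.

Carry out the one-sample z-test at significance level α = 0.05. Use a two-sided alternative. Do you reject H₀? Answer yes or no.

SE = σ/√n = 6/√25 = 1.2000
z = (x̄−μ₀)/SE = (48.12−50)/1.2000 = -1.5667
p-value (two-sided) = 0.11719
At α=0.05: p ≥ α → fail to reject H₀

reject H₀: no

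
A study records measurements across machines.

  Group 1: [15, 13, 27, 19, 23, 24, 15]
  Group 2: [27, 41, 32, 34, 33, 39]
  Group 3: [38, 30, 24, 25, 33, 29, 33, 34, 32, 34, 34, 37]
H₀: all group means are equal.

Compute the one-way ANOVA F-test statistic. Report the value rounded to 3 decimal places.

Group means [19.43, 34.33, 31.92], grand mean 29.000
SSB = Σnᵢ(x̄ᵢ−x̄)² = 914.036; SSW = ΣΣ(x−x̄ᵢ)² = 499.964
MSB = 914.036/2 = 457.0179; MSW = 499.964/22 = 22.7256
F = MSB/MSW = 20.1102
df = (2, 22)

test statistic = 20.110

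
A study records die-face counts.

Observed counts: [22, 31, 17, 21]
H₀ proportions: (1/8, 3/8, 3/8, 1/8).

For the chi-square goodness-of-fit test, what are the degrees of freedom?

degrees of freedom = 3

df = k − 1 = 4 − 1 = 3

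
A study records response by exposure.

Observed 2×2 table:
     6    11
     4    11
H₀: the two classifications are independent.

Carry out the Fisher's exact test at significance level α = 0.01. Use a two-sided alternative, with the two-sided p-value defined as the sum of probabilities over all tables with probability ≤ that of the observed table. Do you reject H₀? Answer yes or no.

reject H₀: no

Margins: r₁=17, r₂=15, c₁=10, c₂=22, n=32
p_obs = C(17,6)·C(15,4)/C(32,10); sum pmf over tables with pmf ≤ p_obs
p-value (two-sided) = 0.71195
At α=0.01: p ≥ α → fail to reject H₀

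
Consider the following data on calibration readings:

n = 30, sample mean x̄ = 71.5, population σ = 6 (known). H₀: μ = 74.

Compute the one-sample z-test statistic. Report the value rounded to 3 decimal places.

test statistic = -2.282

SE = σ/√n = 6/√30 = 1.0954
z = (x̄−μ₀)/SE = (71.5−74)/1.0954 = -2.2822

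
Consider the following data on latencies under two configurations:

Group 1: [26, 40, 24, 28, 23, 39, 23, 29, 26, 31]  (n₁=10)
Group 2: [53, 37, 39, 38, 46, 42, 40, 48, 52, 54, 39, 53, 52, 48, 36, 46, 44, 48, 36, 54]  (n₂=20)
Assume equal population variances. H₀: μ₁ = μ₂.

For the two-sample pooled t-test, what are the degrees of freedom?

degrees of freedom = 28

df = n₁ + n₂ − 2 = 10 + 20 − 2 = 28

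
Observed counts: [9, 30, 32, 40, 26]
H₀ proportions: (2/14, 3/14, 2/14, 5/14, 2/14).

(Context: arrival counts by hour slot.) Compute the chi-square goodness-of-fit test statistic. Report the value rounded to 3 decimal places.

test statistic = 17.358

n = 137; E_i = n·p_i = [19.57, 29.36, 19.57, 48.93, 19.57]
χ² = (9−19.57)²/19.57 + (30−29.36)²/29.36 + (32−19.57)²/19.57 + (40−48.93)²/48.93 + (26−19.57)²/19.57 = 17.3577
df = 4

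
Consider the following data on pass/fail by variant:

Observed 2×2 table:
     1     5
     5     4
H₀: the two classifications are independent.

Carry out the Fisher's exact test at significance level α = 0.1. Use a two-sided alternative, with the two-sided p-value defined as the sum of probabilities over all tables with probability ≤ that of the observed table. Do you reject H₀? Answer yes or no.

reject H₀: no

Margins: r₁=6, r₂=9, c₁=6, c₂=9, n=15
p_obs = C(6,1)·C(9,5)/C(15,6); sum pmf over tables with pmf ≤ p_obs
p-value (two-sided) = 0.28671
At α=0.1: p ≥ α → fail to reject H₀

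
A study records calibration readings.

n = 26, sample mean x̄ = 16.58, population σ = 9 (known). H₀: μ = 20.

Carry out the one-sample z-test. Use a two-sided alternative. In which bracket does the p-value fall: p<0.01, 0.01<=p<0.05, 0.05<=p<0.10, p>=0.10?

SE = σ/√n = 9/√26 = 1.7650
z = (x̄−μ₀)/SE = (16.58−20)/1.7650 = -1.9376
p-value (two-sided) = 0.05267
→ bracket: 0.05<=p<0.10

p-value bracket: 0.05<=p<0.10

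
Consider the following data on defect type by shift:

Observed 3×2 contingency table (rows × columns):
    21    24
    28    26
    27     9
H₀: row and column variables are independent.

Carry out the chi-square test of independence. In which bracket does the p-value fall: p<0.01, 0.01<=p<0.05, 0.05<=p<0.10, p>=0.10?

Row totals [45, 54, 36], col totals [76, 59], n=135
χ² = (21−25.33)²/25.33 + (24−19.67)²/19.67 + (28−30.40)²/30.40 + (26−23.60)²/23.60 + (27−20.27)²/20.27 + (9−15.73)²/15.73 = 7.2483
df = 2
p-value (upper-tail) = 0.02667
→ bracket: 0.01<=p<0.05

p-value bracket: 0.01<=p<0.05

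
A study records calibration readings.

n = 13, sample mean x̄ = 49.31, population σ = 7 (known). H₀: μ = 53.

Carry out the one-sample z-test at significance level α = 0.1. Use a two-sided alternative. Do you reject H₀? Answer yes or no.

SE = σ/√n = 7/√13 = 1.9415
z = (x̄−μ₀)/SE = (49.31−53)/1.9415 = -1.9006
p-value (two-sided) = 0.05735
At α=0.1: p < α → reject H₀

reject H₀: yes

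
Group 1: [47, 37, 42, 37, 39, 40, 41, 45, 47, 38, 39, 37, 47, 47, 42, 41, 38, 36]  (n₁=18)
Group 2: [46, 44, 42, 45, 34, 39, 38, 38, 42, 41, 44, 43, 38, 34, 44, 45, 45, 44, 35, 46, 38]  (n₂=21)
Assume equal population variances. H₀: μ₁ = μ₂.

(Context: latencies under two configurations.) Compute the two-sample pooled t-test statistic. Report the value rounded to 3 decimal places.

test statistic = -0.063

x̄₁=41.111, s₁=3.924, n₁=18
x̄₂=41.190, s₂=3.958, n₂=21
s_p² = [17·3.924² + 20·3.958²]/37 = 15.5410
SE = √(s_p²·(1/18+1/21)) = 1.2663
t = (41.111−41.190)/1.2663 = -0.0627
df = 37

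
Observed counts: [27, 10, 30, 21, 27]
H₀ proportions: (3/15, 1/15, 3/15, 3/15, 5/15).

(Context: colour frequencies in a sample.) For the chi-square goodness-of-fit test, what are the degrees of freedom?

degrees of freedom = 4

df = k − 1 = 5 − 1 = 4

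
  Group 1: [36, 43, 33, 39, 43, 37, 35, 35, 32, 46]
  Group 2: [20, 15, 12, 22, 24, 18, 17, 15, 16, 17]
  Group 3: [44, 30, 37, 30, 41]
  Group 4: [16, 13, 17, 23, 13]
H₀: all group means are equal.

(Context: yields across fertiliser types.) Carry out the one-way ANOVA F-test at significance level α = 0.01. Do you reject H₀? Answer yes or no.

Group means [37.90, 17.60, 36.40, 16.40], grand mean 27.300
SSB = Σnᵢ(x̄ᵢ−x̄)² = 3072.600; SSW = ΣΣ(x−x̄ᵢ)² = 541.700
MSB = 3072.600/3 = 1024.2000; MSW = 541.700/26 = 20.8346
F = MSB/MSW = 49.1586
df = (3, 26)
p-value (upper-tail) = 0.00000
At α=0.01: p < α → reject H₀

reject H₀: yes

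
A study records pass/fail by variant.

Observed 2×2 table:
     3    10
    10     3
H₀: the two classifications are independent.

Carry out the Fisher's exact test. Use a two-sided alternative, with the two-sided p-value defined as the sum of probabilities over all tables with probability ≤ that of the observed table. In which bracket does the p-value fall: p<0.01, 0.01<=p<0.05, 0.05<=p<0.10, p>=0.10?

Margins: r₁=13, r₂=13, c₁=13, c₂=13, n=26
p_obs = C(13,3)·C(13,10)/C(26,13); sum pmf over tables with pmf ≤ p_obs
p-value (two-sided) = 0.01693
→ bracket: 0.01<=p<0.05

p-value bracket: 0.01<=p<0.05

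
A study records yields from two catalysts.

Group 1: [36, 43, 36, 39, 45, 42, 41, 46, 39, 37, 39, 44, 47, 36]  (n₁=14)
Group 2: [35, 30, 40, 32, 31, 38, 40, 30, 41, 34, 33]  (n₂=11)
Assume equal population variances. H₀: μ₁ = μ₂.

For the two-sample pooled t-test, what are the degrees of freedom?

df = n₁ + n₂ − 2 = 14 + 11 − 2 = 23

degrees of freedom = 23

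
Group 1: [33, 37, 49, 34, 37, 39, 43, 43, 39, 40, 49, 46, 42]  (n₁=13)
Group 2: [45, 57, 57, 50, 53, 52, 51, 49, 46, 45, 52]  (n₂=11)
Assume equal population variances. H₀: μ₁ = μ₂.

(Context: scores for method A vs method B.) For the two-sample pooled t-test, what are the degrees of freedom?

df = n₁ + n₂ − 2 = 13 + 11 − 2 = 22

degrees of freedom = 22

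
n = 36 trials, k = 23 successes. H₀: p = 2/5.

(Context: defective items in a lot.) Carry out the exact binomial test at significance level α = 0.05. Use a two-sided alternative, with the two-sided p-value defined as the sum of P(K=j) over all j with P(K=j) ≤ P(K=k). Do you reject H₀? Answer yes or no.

Exact binomial: n=36, k=23, p₀=2/5=0.4000
P(X=j) = C(n,j)·p₀^j·(1−p₀)^(n−j); p = Σ P(X=j) over j with P(X=j) ≤ P(X=23)
p-value (two-sided) = 0.00565
At α=0.05: p < α → reject H₀

reject H₀: yes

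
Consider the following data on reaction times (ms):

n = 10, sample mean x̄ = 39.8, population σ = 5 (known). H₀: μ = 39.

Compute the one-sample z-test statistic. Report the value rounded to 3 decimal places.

SE = σ/√n = 5/√10 = 1.5811
z = (x̄−μ₀)/SE = (39.8−39)/1.5811 = 0.5060

test statistic = 0.506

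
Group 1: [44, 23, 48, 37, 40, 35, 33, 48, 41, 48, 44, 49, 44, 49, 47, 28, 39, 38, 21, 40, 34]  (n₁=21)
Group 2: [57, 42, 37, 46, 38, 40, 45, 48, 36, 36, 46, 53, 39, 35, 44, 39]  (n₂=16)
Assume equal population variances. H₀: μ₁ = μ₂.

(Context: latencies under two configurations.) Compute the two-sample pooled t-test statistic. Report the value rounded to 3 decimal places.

test statistic = -1.220

x̄₁=39.524, s₁=8.262, n₁=21
x̄₂=42.562, s₂=6.356, n₂=16
s_p² = [20·8.262² + 15·6.356²]/35 = 56.3193
SE = √(s_p²·(1/21+1/16)) = 2.4903
t = (39.524−42.562)/2.4903 = -1.2202
df = 35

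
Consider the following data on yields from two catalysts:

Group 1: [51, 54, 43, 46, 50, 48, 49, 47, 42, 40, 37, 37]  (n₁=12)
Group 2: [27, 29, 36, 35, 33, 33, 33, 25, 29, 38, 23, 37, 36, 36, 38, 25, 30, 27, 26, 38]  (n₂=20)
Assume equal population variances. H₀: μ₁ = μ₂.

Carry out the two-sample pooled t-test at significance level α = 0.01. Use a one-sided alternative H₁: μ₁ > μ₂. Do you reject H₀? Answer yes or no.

x̄₁=45.333, s₁=5.532, n₁=12
x̄₂=31.700, s₂=5.017, n₂=20
s_p² = [11·5.532² + 19·5.017²]/30 = 27.1622
SE = √(s_p²·(1/12+1/20)) = 1.9031
t = (45.333−31.700)/1.9031 = 7.1639
df = 30
p-value (one-sided, H₁ greater) = 0.00000
At α=0.01: p < α → reject H₀

reject H₀: yes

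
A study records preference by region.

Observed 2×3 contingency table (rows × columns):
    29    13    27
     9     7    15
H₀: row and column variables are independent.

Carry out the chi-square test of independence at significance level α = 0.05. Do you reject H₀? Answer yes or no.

reject H₀: no

Row totals [69, 31], col totals [38, 20, 42], n=100
χ² = (29−26.22)²/26.22 + (13−13.80)²/13.80 + (27−28.98)²/28.98 + (9−11.78)²/11.78 + (7−6.20)²/6.20 + (15−13.02)²/13.02 = 1.5368
df = 2
p-value (upper-tail) = 0.46375
At α=0.05: p ≥ α → fail to reject H₀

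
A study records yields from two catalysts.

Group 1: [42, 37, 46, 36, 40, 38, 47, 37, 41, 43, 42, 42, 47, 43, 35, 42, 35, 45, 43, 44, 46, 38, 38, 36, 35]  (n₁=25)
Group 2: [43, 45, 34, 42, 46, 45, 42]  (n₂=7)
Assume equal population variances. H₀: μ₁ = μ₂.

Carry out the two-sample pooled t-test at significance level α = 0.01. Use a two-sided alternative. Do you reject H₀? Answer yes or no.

reject H₀: no

x̄₁=40.720, s₁=3.974, n₁=25
x̄₂=42.429, s₂=4.036, n₂=7
s_p² = [24·3.974² + 6·4.036²]/30 = 15.8918
SE = √(s_p²·(1/25+1/7)) = 1.7047
t = (40.720−42.429)/1.7047 = -1.0023
df = 30
p-value (two-sided) = 0.32422
At α=0.01: p ≥ α → fail to reject H₀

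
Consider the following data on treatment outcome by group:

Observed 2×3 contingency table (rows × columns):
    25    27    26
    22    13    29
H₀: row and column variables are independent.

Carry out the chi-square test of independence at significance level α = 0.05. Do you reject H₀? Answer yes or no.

reject H₀: no

Row totals [78, 64], col totals [47, 40, 55], n=142
χ² = (25−25.82)²/25.82 + (27−21.97)²/21.97 + (26−30.21)²/30.21 + (22−21.18)²/21.18 + (13−18.03)²/18.03 + (29−24.79)²/24.79 = 3.9129
df = 2
p-value (upper-tail) = 0.14136
At α=0.05: p ≥ α → fail to reject H₀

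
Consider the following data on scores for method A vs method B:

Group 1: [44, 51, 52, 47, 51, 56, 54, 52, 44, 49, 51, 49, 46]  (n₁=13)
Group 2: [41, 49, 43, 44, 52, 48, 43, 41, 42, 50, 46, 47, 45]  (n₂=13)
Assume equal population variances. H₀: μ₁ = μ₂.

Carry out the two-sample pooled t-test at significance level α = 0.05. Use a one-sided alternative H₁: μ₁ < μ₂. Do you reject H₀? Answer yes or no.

reject H₀: no

x̄₁=49.692, s₁=3.660, n₁=13
x̄₂=45.462, s₂=3.550, n₂=13
s_p² = [12·3.660² + 12·3.550²]/24 = 13.0000
SE = √(s_p²·(1/13+1/13)) = 1.4142
t = (49.692−45.462)/1.4142 = 2.9916
df = 24
p-value (one-sided, H₁ less) = 0.99683
At α=0.05: p ≥ α → fail to reject H₀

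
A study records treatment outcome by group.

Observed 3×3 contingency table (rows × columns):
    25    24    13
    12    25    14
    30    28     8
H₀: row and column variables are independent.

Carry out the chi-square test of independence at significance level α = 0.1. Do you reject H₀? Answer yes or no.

reject H₀: yes

Row totals [62, 51, 66], col totals [67, 77, 35], n=179
χ² = (25−23.21)²/23.21 + (24−26.67)²/26.67 + (13−12.12)²/12.12 + (12−19.09)²/19.09 + (25−21.94)²/21.94 + (14−9.97)²/9.97 + (30−24.70)²/24.70 + (28−28.39)²/28.39 + (8−12.91)²/12.91 = 8.1616
df = 4
p-value (upper-tail) = 0.08584
At α=0.1: p < α → reject H₀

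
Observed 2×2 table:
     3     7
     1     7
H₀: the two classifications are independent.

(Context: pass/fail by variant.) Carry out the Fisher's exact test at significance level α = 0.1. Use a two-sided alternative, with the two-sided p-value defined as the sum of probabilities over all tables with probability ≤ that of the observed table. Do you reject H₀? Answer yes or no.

reject H₀: no

Margins: r₁=10, r₂=8, c₁=4, c₂=14, n=18
p_obs = C(10,3)·C(8,1)/C(18,4); sum pmf over tables with pmf ≤ p_obs
p-value (two-sided) = 0.58824
At α=0.1: p ≥ α → fail to reject H₀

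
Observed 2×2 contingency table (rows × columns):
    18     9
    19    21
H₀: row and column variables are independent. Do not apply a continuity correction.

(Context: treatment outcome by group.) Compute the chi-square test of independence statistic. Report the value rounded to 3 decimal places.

Row totals [27, 40], col totals [37, 30], n=67
χ² = (18−14.91)²/14.91 + (9−12.09)²/12.09 + (19−22.09)²/22.09 + (21−17.91)²/17.91 = 2.3948
df = 1

test statistic = 2.395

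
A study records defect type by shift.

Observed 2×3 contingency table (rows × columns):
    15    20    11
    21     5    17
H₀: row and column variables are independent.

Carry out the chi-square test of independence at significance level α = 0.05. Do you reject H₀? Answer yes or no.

reject H₀: yes

Row totals [46, 43], col totals [36, 25, 28], n=89
χ² = (15−18.61)²/18.61 + (20−12.92)²/12.92 + (11−14.47)²/14.47 + (21−17.39)²/17.39 + (5−12.08)²/12.08 + (17−13.53)²/13.53 = 11.1973
df = 2
p-value (upper-tail) = 0.00370
At α=0.05: p < α → reject H₀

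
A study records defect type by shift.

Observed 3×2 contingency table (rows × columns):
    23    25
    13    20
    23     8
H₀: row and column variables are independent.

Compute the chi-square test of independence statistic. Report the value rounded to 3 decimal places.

test statistic = 8.529

Row totals [48, 33, 31], col totals [59, 53], n=112
χ² = (23−25.29)²/25.29 + (25−22.71)²/22.71 + (13−17.38)²/17.38 + (20−15.62)²/15.62 + (23−16.33)²/16.33 + (8−14.67)²/14.67 = 8.5293
df = 2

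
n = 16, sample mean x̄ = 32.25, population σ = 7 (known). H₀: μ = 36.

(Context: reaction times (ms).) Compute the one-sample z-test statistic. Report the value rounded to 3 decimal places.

SE = σ/√n = 7/√16 = 1.7500
z = (x̄−μ₀)/SE = (32.25−36)/1.7500 = -2.1429

test statistic = -2.143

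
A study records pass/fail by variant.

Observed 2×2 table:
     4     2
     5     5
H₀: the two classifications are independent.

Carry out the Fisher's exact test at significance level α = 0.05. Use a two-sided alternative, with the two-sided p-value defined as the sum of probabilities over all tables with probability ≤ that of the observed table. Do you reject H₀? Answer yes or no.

Margins: r₁=6, r₂=10, c₁=9, c₂=7, n=16
p_obs = C(6,4)·C(10,5)/C(16,9); sum pmf over tables with pmf ≤ p_obs
p-value (two-sided) = 0.63287
At α=0.05: p ≥ α → fail to reject H₀

reject H₀: no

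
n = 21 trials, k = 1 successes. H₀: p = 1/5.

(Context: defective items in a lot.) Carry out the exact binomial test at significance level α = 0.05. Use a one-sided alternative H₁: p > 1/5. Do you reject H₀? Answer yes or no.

Exact binomial: n=21, k=1, p₀=1/5=0.2000
P(X≥1) from Σ C(n,i)·p₀^i·(1−p₀)^(n−i)
p-value (one-sided, H₁ greater) = 0.99078
At α=0.05: p ≥ α → fail to reject H₀

reject H₀: no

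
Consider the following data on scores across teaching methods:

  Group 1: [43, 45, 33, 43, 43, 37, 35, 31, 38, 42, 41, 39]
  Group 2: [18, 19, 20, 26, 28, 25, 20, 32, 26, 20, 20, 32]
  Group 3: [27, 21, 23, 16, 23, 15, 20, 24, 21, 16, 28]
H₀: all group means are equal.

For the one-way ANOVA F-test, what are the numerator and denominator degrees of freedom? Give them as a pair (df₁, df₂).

degrees of freedom = [2, 32]

k = 3 groups, N = 35 total
df = (k−1, N−k) = (3−1, 35−3) = (2, 32)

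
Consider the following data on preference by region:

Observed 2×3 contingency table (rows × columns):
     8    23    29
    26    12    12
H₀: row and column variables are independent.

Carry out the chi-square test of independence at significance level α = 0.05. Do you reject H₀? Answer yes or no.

reject H₀: yes

Row totals [60, 50], col totals [34, 35, 41], n=110
χ² = (8−18.55)²/18.55 + (23−19.09)²/19.09 + (29−22.36)²/22.36 + (26−15.45)²/15.45 + (12−15.91)²/15.91 + (12−18.64)²/18.64 = 19.2856
df = 2
p-value (upper-tail) = 0.00006
At α=0.05: p < α → reject H₀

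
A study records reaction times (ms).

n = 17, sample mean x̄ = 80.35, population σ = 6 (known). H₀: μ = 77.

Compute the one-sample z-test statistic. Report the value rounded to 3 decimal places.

test statistic = 2.302

SE = σ/√n = 6/√17 = 1.4552
z = (x̄−μ₀)/SE = (80.35−77)/1.4552 = 2.3021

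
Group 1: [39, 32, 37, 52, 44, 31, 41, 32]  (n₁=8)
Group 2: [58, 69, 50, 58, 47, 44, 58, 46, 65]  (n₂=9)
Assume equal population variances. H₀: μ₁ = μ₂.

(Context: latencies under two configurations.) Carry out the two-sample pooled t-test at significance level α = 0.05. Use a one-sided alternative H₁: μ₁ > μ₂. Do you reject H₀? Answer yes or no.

x̄₁=38.500, s₁=7.191, n₁=8
x̄₂=55.000, s₂=8.761, n₂=9
s_p² = [7·7.191² + 8·8.761²]/15 = 65.0667
SE = √(s_p²·(1/8+1/9)) = 3.9196
t = (38.500−55.000)/3.9196 = -4.2097
df = 15
p-value (one-sided, H₁ greater) = 0.99962
At α=0.05: p ≥ α → fail to reject H₀

reject H₀: no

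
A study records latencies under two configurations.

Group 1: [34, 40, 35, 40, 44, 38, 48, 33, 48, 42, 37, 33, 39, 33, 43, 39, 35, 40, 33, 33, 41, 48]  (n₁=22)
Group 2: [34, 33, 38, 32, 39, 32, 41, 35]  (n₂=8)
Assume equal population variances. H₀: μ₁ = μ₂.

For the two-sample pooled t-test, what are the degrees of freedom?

df = n₁ + n₂ − 2 = 22 + 8 − 2 = 28

degrees of freedom = 28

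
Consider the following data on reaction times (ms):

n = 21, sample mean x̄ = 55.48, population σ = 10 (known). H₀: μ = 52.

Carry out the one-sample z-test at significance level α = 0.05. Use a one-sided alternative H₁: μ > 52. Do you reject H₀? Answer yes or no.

SE = σ/√n = 10/√21 = 2.1822
z = (x̄−μ₀)/SE = (55.48−52)/2.1822 = 1.5947
p-value (one-sided, H₁ greater) = 0.05539
At α=0.05: p ≥ α → fail to reject H₀

reject H₀: no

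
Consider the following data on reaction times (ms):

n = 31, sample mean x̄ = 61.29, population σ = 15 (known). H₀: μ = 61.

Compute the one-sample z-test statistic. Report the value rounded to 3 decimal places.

test statistic = 0.108

SE = σ/√n = 15/√31 = 2.6941
z = (x̄−μ₀)/SE = (61.29−61)/2.6941 = 0.1076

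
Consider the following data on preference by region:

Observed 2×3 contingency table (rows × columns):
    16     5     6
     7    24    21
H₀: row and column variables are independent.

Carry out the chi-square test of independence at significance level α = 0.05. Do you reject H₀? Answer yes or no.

Row totals [27, 52], col totals [23, 29, 27], n=79
χ² = (16−7.86)²/7.86 + (5−9.91)²/9.91 + (6−9.23)²/9.23 + (7−15.14)²/15.14 + (24−19.09)²/19.09 + (21−17.77)²/17.77 = 18.2162
df = 2
p-value (upper-tail) = 0.00011
At α=0.05: p < α → reject H₀

reject H₀: yes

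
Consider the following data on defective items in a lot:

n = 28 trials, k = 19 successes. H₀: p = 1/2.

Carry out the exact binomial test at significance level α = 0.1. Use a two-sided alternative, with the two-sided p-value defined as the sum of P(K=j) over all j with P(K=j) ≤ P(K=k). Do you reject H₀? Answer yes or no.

Exact binomial: n=28, k=19, p₀=1/2=0.5000
P(X=j) = C(n,j)·p₀^j·(1−p₀)^(n−j); p = Σ P(X=j) over j with P(X=j) ≤ P(X=19)
p-value (two-sided) = 0.08716
At α=0.1: p < α → reject H₀

reject H₀: yes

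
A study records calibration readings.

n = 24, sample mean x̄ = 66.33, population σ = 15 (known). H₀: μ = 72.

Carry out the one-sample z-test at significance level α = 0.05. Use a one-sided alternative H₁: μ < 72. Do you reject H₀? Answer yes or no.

SE = σ/√n = 15/√24 = 3.0619
z = (x̄−μ₀)/SE = (66.33−72)/3.0619 = -1.8518
p-value (one-sided, H₁ less) = 0.03203
At α=0.05: p < α → reject H₀

reject H₀: yes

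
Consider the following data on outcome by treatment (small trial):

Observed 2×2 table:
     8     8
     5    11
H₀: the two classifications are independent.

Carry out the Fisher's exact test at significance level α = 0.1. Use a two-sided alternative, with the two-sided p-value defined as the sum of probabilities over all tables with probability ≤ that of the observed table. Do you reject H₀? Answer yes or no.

reject H₀: no

Margins: r₁=16, r₂=16, c₁=13, c₂=19, n=32
p_obs = C(16,8)·C(16,5)/C(32,13); sum pmf over tables with pmf ≤ p_obs
p-value (two-sided) = 0.47255
At α=0.1: p ≥ α → fail to reject H₀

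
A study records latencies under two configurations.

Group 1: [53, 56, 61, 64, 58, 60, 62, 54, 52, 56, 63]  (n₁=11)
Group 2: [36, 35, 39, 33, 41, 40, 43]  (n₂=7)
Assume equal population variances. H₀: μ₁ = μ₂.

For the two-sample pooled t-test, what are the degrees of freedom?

degrees of freedom = 16

df = n₁ + n₂ − 2 = 11 + 7 − 2 = 16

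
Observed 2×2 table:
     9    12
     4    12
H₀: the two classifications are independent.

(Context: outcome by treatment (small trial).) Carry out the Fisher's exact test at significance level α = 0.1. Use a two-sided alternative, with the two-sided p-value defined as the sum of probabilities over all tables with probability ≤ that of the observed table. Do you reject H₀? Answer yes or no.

reject H₀: no

Margins: r₁=21, r₂=16, c₁=13, c₂=24, n=37
p_obs = C(21,9)·C(16,4)/C(37,13); sum pmf over tables with pmf ≤ p_obs
p-value (two-sided) = 0.31486
At α=0.1: p ≥ α → fail to reject H₀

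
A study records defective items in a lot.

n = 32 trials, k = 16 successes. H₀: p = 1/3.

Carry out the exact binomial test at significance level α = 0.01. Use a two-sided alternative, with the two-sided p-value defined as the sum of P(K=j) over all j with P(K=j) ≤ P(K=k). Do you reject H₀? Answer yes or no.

Exact binomial: n=32, k=16, p₀=1/3=0.3333
P(X=j) = C(n,j)·p₀^j·(1−p₀)^(n−j); p = Σ P(X=j) over j with P(X=j) ≤ P(X=16)
p-value (two-sided) = 0.05921
At α=0.01: p ≥ α → fail to reject H₀

reject H₀: no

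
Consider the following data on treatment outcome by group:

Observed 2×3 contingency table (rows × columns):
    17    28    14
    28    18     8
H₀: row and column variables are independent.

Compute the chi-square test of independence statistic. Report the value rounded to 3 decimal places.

Row totals [59, 54], col totals [45, 46, 22], n=113
χ² = (17−23.50)²/23.50 + (28−24.02)²/24.02 + (14−11.49)²/11.49 + (28−21.50)²/21.50 + (18−21.98)²/21.98 + (8−10.51)²/10.51 = 6.2902
df = 2

test statistic = 6.290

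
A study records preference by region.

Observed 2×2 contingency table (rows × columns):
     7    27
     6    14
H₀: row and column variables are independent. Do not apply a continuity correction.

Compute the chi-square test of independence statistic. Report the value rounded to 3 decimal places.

Row totals [34, 20], col totals [13, 41], n=54
χ² = (7−8.19)²/8.19 + (27−25.81)²/25.81 + (6−4.81)²/4.81 + (14−15.19)²/15.19 = 0.6103
df = 1

test statistic = 0.610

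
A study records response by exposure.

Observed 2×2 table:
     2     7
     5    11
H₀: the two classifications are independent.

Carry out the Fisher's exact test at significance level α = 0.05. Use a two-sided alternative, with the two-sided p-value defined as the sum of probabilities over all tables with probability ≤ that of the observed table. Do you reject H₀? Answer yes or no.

Margins: r₁=9, r₂=16, c₁=7, c₂=18, n=25
p_obs = C(9,2)·C(16,5)/C(25,7); sum pmf over tables with pmf ≤ p_obs
p-value (two-sided) = 1.00000
At α=0.05: p ≥ α → fail to reject H₀

reject H₀: no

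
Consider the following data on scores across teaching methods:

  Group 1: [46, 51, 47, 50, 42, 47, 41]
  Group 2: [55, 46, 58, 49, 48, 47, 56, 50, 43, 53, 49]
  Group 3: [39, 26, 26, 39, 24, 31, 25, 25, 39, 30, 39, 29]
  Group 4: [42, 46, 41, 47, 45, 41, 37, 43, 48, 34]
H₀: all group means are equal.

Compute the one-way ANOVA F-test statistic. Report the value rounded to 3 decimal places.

test statistic = 31.191

Group means [46.29, 50.36, 31.00, 42.40], grand mean 41.850
SSB = Σnᵢ(x̄ᵢ−x̄)² = 2350.726; SSW = ΣΣ(x−x̄ᵢ)² = 904.374
MSB = 2350.726/3 = 783.5753; MSW = 904.374/36 = 25.1215
F = MSB/MSW = 31.1914
df = (3, 36)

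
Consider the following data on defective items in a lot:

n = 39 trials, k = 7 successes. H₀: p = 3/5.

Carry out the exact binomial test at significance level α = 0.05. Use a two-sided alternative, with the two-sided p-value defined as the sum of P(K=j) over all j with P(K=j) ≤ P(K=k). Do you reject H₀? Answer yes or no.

Exact binomial: n=39, k=7, p₀=3/5=0.6000
P(X=j) = C(n,j)·p₀^j·(1−p₀)^(n−j); p = Σ P(X=j) over j with P(X=j) ≤ P(X=7)
p-value (two-sided) = 0.00000
At α=0.05: p < α → reject H₀

reject H₀: yes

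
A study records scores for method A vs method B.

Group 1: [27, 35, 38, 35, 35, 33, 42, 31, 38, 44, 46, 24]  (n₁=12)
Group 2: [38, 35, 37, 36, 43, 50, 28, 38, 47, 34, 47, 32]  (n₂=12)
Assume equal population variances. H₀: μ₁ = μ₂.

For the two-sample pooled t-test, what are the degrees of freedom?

df = n₁ + n₂ − 2 = 12 + 12 − 2 = 22

degrees of freedom = 22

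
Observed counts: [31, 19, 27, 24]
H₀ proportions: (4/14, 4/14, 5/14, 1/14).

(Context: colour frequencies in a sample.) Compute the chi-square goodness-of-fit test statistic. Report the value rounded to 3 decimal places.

test statistic = 44.863

n = 101; E_i = n·p_i = [28.86, 28.86, 36.07, 7.21]
χ² = (31−28.86)²/28.86 + (19−28.86)²/28.86 + (27−36.07)²/36.07 + (24−7.21)²/7.21 = 44.8634
df = 3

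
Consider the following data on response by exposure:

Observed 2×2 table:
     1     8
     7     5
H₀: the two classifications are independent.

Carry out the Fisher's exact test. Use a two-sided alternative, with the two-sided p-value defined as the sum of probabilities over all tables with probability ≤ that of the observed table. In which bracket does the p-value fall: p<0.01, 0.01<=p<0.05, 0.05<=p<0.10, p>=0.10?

p-value bracket: 0.05<=p<0.10

Margins: r₁=9, r₂=12, c₁=8, c₂=13, n=21
p_obs = C(9,1)·C(12,7)/C(21,8); sum pmf over tables with pmf ≤ p_obs
p-value (two-sided) = 0.06687
→ bracket: 0.05<=p<0.10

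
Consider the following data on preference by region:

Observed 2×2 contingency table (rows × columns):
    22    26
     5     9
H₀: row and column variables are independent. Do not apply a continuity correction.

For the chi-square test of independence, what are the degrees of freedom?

df = (r−1)(c−1) = (2−1)·(2−1) = 1

degrees of freedom = 1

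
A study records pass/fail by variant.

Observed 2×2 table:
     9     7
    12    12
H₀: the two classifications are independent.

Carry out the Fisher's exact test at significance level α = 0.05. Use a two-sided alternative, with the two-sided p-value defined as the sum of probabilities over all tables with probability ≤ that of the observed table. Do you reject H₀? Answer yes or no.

Margins: r₁=16, r₂=24, c₁=21, c₂=19, n=40
p_obs = C(16,9)·C(24,12)/C(40,21); sum pmf over tables with pmf ≤ p_obs
p-value (two-sided) = 0.75530
At α=0.05: p ≥ α → fail to reject H₀

reject H₀: no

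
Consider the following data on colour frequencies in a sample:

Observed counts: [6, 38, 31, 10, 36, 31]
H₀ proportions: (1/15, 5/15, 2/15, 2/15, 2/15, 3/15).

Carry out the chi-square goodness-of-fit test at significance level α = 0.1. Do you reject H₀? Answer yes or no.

n = 152; E_i = n·p_i = [10.13, 50.67, 20.27, 20.27, 20.27, 30.40]
χ² = (6−10.13)²/10.13 + (38−50.67)²/50.67 + (31−20.27)²/20.27 + (10−20.27)²/20.27 + (36−20.27)²/20.27 + (31−30.40)²/30.40 = 27.9638
df = 5
p-value (upper-tail) = 0.00004
At α=0.1: p < α → reject H₀

reject H₀: yes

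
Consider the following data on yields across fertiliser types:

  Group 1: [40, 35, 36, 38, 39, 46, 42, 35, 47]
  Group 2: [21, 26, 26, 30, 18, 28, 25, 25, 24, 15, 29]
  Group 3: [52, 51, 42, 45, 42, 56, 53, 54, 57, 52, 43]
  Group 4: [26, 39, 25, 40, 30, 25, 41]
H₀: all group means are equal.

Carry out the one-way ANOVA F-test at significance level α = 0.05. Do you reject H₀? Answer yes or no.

Group means [39.78, 24.27, 49.73, 32.29], grand mean 36.789
SSB = Σnᵢ(x̄ᵢ−x̄)² = 3786.968; SSW = ΣΣ(x−x̄ᵢ)² = 1023.348
MSB = 3786.968/3 = 1262.3227; MSW = 1023.348/34 = 30.0985
F = MSB/MSW = 41.9398
df = (3, 34)
p-value (upper-tail) = 0.00000
At α=0.05: p < α → reject H₀

reject H₀: yes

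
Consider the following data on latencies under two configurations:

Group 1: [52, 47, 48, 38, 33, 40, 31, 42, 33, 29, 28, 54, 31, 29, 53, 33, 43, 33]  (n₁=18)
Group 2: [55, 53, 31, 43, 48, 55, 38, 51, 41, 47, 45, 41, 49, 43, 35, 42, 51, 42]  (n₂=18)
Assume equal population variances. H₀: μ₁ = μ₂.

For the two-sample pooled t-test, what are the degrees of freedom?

df = n₁ + n₂ − 2 = 18 + 18 − 2 = 34

degrees of freedom = 34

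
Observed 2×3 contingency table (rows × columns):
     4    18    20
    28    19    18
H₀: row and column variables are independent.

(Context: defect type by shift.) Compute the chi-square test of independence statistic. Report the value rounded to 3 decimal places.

test statistic = 13.827

Row totals [42, 65], col totals [32, 37, 38], n=107
χ² = (4−12.56)²/12.56 + (18−14.52)²/14.52 + (20−14.92)²/14.92 + (28−19.44)²/19.44 + (19−22.48)²/22.48 + (18−23.08)²/23.08 = 13.8273
df = 2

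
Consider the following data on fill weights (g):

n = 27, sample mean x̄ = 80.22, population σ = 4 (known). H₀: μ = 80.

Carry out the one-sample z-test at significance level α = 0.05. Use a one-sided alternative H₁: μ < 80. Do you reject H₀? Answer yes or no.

SE = σ/√n = 4/√27 = 0.7698
z = (x̄−μ₀)/SE = (80.22−80)/0.7698 = 0.2858
p-value (one-sided, H₁ less) = 0.61248
At α=0.05: p ≥ α → fail to reject H₀

reject H₀: no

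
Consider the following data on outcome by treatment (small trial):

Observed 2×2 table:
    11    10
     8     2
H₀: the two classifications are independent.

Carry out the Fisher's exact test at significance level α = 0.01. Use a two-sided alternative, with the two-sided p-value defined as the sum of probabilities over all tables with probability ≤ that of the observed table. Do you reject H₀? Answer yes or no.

reject H₀: no

Margins: r₁=21, r₂=10, c₁=19, c₂=12, n=31
p_obs = C(21,11)·C(10,8)/C(31,19); sum pmf over tables with pmf ≤ p_obs
p-value (two-sided) = 0.23961
At α=0.01: p ≥ α → fail to reject H₀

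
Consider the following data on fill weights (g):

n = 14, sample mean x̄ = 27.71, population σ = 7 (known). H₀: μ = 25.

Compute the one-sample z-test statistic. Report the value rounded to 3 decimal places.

test statistic = 1.449

SE = σ/√n = 7/√14 = 1.8708
z = (x̄−μ₀)/SE = (27.71−25)/1.8708 = 1.4486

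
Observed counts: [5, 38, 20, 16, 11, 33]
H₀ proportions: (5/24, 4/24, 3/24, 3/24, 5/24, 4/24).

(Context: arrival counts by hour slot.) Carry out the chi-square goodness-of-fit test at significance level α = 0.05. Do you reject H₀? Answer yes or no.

reject H₀: yes

n = 123; E_i = n·p_i = [25.62, 20.50, 15.38, 15.38, 25.62, 20.50]
χ² = (5−25.62)²/25.62 + (38−20.50)²/20.50 + (20−15.38)²/15.38 + (16−15.38)²/15.38 + (11−25.62)²/25.62 + (33−20.50)²/20.50 = 48.9252
df = 5
p-value (upper-tail) = 0.00000
At α=0.05: p < α → reject H₀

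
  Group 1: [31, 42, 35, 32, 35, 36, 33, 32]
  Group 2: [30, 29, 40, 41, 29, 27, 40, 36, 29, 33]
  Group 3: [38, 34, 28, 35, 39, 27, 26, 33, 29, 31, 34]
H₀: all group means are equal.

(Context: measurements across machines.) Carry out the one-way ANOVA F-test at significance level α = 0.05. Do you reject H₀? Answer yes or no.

reject H₀: no

Group means [34.50, 33.40, 32.18], grand mean 33.241
SSB = Σnᵢ(x̄ᵢ−x̄)² = 25.274; SSW = ΣΣ(x−x̄ᵢ)² = 538.036
MSB = 25.274/2 = 12.6370; MSW = 538.036/26 = 20.6937
F = MSB/MSW = 0.6107
df = (2, 26)
p-value (upper-tail) = 0.55059
At α=0.05: p ≥ α → fail to reject H₀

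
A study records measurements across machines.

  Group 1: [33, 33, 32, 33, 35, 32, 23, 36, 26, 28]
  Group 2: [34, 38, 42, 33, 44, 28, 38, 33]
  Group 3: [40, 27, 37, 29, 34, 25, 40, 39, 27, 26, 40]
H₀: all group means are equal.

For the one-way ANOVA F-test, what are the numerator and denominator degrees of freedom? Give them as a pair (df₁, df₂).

k = 3 groups, N = 29 total
df = (k−1, N−k) = (3−1, 29−3) = (2, 26)

degrees of freedom = [2, 26]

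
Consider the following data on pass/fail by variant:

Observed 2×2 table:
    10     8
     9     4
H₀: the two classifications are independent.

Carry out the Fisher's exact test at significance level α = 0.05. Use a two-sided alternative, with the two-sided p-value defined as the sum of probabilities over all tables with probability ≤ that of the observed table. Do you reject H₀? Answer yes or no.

reject H₀: no

Margins: r₁=18, r₂=13, c₁=19, c₂=12, n=31
p_obs = C(18,10)·C(13,9)/C(31,19); sum pmf over tables with pmf ≤ p_obs
p-value (two-sided) = 0.48403
At α=0.05: p ≥ α → fail to reject H₀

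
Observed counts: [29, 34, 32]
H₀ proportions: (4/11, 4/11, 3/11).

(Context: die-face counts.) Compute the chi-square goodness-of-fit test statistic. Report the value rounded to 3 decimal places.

n = 95; E_i = n·p_i = [34.55, 34.55, 25.91]
χ² = (29−34.55)²/34.55 + (34−34.55)²/34.55 + (32−25.91)²/25.91 = 2.3307
df = 2

test statistic = 2.331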